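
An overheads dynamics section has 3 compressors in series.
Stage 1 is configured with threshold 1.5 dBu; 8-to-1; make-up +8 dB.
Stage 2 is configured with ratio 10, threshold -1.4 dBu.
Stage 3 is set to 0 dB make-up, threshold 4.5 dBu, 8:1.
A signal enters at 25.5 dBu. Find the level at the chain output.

Stage 1: 25.5 dBu is 24 dB over 1.5 dBu; at 8:1 that becomes 3 dB over, giving 4.5 dBu; +8 dB make-up → 12.5 dBu.
Stage 2: overshoot 13.9 dB → 13.9/10 = 1.39 dB → -0.01 dBu.
Stage 3: -0.01 dBu ≤ 4.5 dBu, so stage 3 doesn't engage; output -0.01 dBu.

-0.01 dBu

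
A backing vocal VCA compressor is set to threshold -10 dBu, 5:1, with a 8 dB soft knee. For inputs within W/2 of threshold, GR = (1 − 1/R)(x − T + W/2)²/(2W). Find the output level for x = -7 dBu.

x − T + W/2 = -7 − (-10) + 4 = 7.
GR = (1 − 1/5) × 7² / 16 = 0.8 × 49 / 16 = 2.45 dB.
Output = -7 − 2.45 = -9.45 dBu.

-9.45 dBu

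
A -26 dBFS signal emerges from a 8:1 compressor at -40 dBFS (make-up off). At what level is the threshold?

-42 dBFS

Input is 16 dB above T (since output overshoot × R = input overshoot: (-40 − T)·8 = -26 − T gives T = -42 dBFS).
Check: -42 + (-26 − (-42))/8 = -42 + 2 = -40 dBFS. ✓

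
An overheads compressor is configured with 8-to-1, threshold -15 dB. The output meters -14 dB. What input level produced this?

-7 dB

That's 1 dB above the -15 dB threshold.
Undo the ratio: input overshoot = 1 × 8 = 8 dB, giving input = -7 dB.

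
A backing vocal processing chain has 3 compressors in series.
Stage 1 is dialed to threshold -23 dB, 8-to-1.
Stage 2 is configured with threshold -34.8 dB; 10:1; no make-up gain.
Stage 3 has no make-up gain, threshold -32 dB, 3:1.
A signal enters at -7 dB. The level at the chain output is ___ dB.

Stage 1: overshoot 16 dB → 16/8 = 2 dB → -21 dB.
Stage 2: overshoot 13.8 dB → 13.8/10 = 1.38 dB → -33.42 dB.
Stage 3: -33.42 dB is at or below the -32 dB threshold — no compression; output -33.42 dB.

-33.42 dB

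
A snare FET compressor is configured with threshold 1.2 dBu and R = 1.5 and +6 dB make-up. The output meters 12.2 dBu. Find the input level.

8.7 dBu

Stripping the +6 dB make-up gives 6.2 dBu at the gain stage.
That's 5 dB above the 1.2 dBu threshold.
Undo the ratio: input overshoot = 5 × 1.5 = 7.5 dB, giving input = 8.7 dBu.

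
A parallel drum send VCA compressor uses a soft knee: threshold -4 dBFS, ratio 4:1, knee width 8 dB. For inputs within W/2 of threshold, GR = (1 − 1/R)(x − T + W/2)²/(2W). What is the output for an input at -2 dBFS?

-3.6875 dBFS

x − T + W/2 = -2 − (-4) + 4 = 6.
GR = (1 − 1/4) × 6² / 16 = 0.75 × 36 / 16 = 1.6875 dB.
Output = -2 − 1.6875 = -3.6875 dBFS.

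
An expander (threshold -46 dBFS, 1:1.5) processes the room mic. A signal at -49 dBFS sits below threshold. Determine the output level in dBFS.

The input is 3 dB below the -46 dBFS threshold.
A 1:1.5 expander multiplies undershoot by 1.5: 3 × 1.5 = 4.5 dB below threshold.
Output = -46 − 4.5 = -50.5 dBFS.

-50.5 dBFS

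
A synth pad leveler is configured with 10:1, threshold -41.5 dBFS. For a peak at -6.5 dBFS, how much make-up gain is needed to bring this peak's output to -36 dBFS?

Overshoot 35 dB → 35/10 = 3.5 dB after compression, so the compressed level is -41.5 + 3.5 = -38 dBFS.
Make-up = target − compressed = -36 − (-38) = 2 dB.

2 dB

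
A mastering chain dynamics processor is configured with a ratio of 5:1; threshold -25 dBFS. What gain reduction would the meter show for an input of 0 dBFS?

20 dB

The signal is 25 dB above threshold.
After 5:1 compression the overshoot becomes 25/5 = 5 dB.
Gain reduction = 25 − 5 = 20 dB.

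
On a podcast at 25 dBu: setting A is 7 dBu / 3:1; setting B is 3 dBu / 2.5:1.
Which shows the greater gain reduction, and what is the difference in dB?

A: overshoot 18 dB → output overshoot 6 dB → GR 12 dB.
B: overshoot 22 dB → output overshoot 8.8 dB → GR 13.2 dB.
Difference: 1.2 dB in favour of B.

B, by 1.2 dB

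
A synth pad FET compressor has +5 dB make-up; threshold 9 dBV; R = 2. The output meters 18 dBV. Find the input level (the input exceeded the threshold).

Before make-up, the level was 18 − 5 = 13 dBV.
Post-compression overshoot = 13 − 9 = 4 dB.
Undo the ratio: input overshoot = 4 × 2 = 8 dB, giving input = 17 dBV.

17 dBV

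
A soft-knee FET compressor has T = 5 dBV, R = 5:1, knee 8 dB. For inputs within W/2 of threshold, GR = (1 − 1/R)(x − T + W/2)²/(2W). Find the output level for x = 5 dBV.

4.2 dBV

x − T + W/2 = 5 − 5 + 4 = 4.
GR = (1 − 1/5) × 4² / 16 = 0.8 × 16 / 16 = 0.8 dB.
Output = 5 − 0.8 = 4.2 dBV.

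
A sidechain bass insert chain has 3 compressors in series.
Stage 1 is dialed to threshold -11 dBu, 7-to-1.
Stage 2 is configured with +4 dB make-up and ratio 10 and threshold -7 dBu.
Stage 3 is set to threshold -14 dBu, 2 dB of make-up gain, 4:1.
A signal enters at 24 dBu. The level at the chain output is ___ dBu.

-9.225 dBu

Stage 1: overshoot 35 dB → 35/7 = 5 dB → -6 dBu.
Stage 2: 1 dB above -7 dBu, reduced 10:1 to 0.1 dB above → -6.9 dBu; +4 dB make-up → -2.9 dBu.
Stage 3: -2.9 dBu is 11.1 dB over -14 dBu; at 4:1 that becomes 2.775 dB over, giving -11.225 dBu; +2 dB make-up → -9.225 dBu.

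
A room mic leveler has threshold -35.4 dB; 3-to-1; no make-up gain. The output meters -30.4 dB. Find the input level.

The compressed level sits -30.4 − (-35.4) = 5 dB over threshold.
Undo the ratio: input overshoot = 5 × 3 = 15 dB, giving input = -20.4 dB.

-20.4 dB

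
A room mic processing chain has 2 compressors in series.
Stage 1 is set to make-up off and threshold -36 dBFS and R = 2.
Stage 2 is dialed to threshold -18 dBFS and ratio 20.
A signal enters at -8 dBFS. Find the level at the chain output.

-22 dBFS

Stage 1: overshoot 28 dB → 28/2 = 14 dB → -22 dBFS.
Stage 2: -22 dBFS ≤ -18 dBFS, so stage 2 doesn't engage; output -22 dBFS.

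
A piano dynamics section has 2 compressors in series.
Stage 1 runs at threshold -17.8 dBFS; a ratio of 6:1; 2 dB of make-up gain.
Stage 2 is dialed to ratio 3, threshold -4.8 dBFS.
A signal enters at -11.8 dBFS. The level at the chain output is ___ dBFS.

-14.8 dBFS

Stage 1: overshoot 6 dB → 6/6 = 1 dB → -16.8 dBFS; +2 dB make-up → -14.8 dBFS.
Stage 2: below threshold (-14.8 ≤ -4.8); passes unchanged; output -14.8 dBFS.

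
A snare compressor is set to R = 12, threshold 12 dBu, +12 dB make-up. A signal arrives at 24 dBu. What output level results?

24 dBu sits 12 dB over threshold.
At 12:1 the overshoot is divided by 12, leaving 1 dB above threshold.
That puts the output at 13 dBu; make-up adds 12 dB, giving 25 dBu.

25 dBu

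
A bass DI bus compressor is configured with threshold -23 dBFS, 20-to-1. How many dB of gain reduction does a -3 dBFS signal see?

The signal is 20 dB above threshold.
At 20:1, output sits 20/20 = 1 dB above threshold.
GR = overshoot in − overshoot out = 20 − 1 = 19 dB.

19 dB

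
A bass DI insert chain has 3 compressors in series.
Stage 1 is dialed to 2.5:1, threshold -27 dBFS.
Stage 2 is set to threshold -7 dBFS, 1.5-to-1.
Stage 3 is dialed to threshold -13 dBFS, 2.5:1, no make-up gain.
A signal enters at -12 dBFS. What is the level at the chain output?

-21 dBFS

Stage 1: 15 dB above -27 dBFS, reduced 2.5:1 to 6 dB above → -21 dBFS.
Stage 2: -21 dBFS is at or below the -7 dBFS threshold — no compression; output -21 dBFS.
Stage 3: below threshold (-21 ≤ -13); passes unchanged; output -21 dBFS.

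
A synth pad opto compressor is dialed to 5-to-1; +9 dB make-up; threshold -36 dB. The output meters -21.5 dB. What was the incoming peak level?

-8.5 dB

Before make-up, the level was -21.5 − 9 = -30.5 dB.
That's 5.5 dB above the -36 dB threshold.
Undo the ratio: input overshoot = 5.5 × 5 = 27.5 dB, giving input = -8.5 dB.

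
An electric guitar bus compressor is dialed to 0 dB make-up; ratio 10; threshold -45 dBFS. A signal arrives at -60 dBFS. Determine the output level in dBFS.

-60 dBFS is 15 dB below the -45 dBFS threshold, so no gain reduction is applied.
Output = input = -60 dBFS.

-60 dBFS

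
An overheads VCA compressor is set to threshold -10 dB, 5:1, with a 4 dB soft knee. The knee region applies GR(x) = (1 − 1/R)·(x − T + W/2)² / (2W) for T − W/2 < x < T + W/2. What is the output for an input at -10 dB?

x − T + W/2 = -10 − (-10) + 2 = 2.
GR = (1 − 1/5) × 2² / 8 = 0.8 × 4 / 8 = 0.4 dB.
Output = -10 − 0.4 = -10.4 dB.

-10.4 dB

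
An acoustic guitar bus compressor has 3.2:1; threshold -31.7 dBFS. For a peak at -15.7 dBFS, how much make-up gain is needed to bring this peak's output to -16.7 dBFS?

10 dB

Without make-up, output = threshold + overshoot/3.2 = -31.7 + 5 = -26.7 dBFS.
Gap to target: 10 dB.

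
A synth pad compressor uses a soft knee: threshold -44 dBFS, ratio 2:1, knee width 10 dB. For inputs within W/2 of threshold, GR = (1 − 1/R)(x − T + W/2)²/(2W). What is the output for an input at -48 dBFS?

-48.025 dBFS

x − T + W/2 = -48 − (-44) + 5 = 1.
GR = (1 − 1/2) × 1² / 20 = 0.5 × 1 / 20 = 0.025 dB.
Output = -48 − 0.025 = -48.025 dBFS.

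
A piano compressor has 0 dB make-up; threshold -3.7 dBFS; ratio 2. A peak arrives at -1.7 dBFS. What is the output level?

Overshoot: -1.7 − (-3.7) = 2 dB.
At 2:1 the overshoot is divided by 2, leaving 1 dB above threshold.
So the level is -3.7 + 1 = -2.7 dBFS.

-2.7 dBFS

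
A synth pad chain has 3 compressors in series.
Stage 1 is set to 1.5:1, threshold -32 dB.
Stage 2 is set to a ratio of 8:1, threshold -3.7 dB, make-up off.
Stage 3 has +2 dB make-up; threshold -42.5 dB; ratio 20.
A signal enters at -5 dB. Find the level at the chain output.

Stage 1: 27 dB above -32 dB, reduced 1.5:1 to 18 dB above → -14 dB.
Stage 2: -14 dB is at or below the -3.7 dB threshold — no compression; output -14 dB.
Stage 3: -14 dB is 28.5 dB over -42.5 dB; at 20:1 that becomes 1.425 dB over, giving -41.075 dB; +2 dB make-up → -39.075 dB.

-39.075 dB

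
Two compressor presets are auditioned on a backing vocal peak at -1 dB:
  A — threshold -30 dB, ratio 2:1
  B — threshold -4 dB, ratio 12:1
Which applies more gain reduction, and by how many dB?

A: overshoot 29 dB → output overshoot 14.5 dB → GR 14.5 dB.
B: overshoot 3 dB → output overshoot 0.25 dB → GR 2.75 dB.
A applies 11.75 dB more gain reduction.

A, by 11.75 dB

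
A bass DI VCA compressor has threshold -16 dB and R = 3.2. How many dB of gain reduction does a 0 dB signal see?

The signal is 16 dB above threshold.
A 3.2:1 ratio leaves 5 dB of that excess.
GR = overshoot in − overshoot out = 16 − 5 = 11 dB.

11 dB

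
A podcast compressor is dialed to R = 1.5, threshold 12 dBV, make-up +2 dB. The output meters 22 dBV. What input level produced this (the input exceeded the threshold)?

Stripping the +2 dB make-up gives 20 dBV at the gain stage.
Post-compression overshoot = 20 − 12 = 8 dB.
Input overshoot = R × output overshoot = 12 dB → input = 12 + 12 = 24 dBV.

24 dBV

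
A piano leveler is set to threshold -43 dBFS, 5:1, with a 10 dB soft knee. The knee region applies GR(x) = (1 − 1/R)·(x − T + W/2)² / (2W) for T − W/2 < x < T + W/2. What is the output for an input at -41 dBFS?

-42.96 dBFS

x − T + W/2 = -41 − (-43) + 5 = 7.
GR = (1 − 1/5) × 7² / 20 = 0.8 × 49 / 20 = 1.96 dB.
Output = -41 − 1.96 = -42.96 dBFS.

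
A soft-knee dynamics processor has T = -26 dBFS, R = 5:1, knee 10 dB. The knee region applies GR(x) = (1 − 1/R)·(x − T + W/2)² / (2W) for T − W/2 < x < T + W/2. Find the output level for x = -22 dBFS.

x − T + W/2 = -22 − (-26) + 5 = 9.
GR = (1 − 1/5) × 9² / 20 = 0.8 × 81 / 20 = 3.24 dB.
Output = -22 − 3.24 = -25.24 dBFS.

-25.24 dBFS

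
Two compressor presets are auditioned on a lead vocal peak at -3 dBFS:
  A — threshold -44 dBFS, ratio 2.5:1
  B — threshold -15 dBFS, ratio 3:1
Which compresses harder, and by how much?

A, by 16.6 dB

A: 41 dB over, compressed to 16.4 dB over, so 24.6 dB of GR.
B: 12 dB over, compressed to 4 dB over, so 8 dB of GR.
A applies 16.6 dB more gain reduction.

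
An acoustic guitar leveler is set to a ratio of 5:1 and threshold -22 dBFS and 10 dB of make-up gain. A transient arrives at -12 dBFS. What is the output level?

-12 dBFS sits 10 dB over threshold.
5:1 compression reduces that to 10/5 = 2 dB over.
Output = -22 + 2 = -20 dBFS; make-up adds 10 dB, giving -10 dBFS.

-10 dBFS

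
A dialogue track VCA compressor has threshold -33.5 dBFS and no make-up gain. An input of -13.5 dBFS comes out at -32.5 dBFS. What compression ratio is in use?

20:1

Input overshoot = -13.5 − (-33.5) = 20 dB; output overshoot = -32.5 − (-33.5) = 1 dB.
Ratio = 20 / 1 = 20.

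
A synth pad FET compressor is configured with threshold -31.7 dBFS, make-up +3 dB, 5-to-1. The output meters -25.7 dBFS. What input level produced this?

Before make-up, the level was -25.7 − 3 = -28.7 dBFS.
Post-compression overshoot = -28.7 − (-31.7) = 3 dB.
Before 5:1 compression the overshoot was 3 × 5 = 15 dB, so input = -31.7 + 15 = -16.7 dBFS.

-16.7 dBFS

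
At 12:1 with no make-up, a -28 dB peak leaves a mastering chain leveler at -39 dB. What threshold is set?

Let T be the threshold. Output overshoot = (input overshoot)/R, so -39 − T = (-28 − T)/12.
12·(-39 − T) = -28 − T → 11·T = -468 − (-28) = -440.
T = -440/11 = -40 dB.

-40 dB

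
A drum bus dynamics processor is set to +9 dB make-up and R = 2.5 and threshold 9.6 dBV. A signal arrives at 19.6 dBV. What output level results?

22.6 dBV

19.6 dBV sits 10 dB over threshold.
The 10 dB excess becomes 4 dB after 2.5:1 reduction.
So the level is 9.6 + 4 = 13.6 dBV; make-up adds 9 dB, giving 22.6 dBV.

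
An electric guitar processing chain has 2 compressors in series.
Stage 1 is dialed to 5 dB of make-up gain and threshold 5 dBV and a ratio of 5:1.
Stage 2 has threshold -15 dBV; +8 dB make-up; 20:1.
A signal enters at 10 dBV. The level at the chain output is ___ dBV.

-5.7 dBV

Stage 1: 10 dBV is 5 dB over 5 dBV; at 5:1 that becomes 1 dB over, giving 6 dBV; +5 dB make-up → 11 dBV.
Stage 2: overshoot 26 dB → 26/20 = 1.3 dB → -13.7 dBV; +8 dB make-up → -5.7 dBV.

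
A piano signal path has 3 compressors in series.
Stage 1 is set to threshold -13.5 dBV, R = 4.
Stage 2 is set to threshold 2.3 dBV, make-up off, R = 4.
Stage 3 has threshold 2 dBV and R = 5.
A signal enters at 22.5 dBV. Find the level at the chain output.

-4.5 dBV

Stage 1: overshoot 36 dB → 36/4 = 9 dB → -4.5 dBV.
Stage 2: below threshold (-4.5 ≤ 2.3); passes unchanged; output -4.5 dBV.
Stage 3: -4.5 dBV ≤ 2 dBV, so stage 3 doesn't engage; output -4.5 dBV.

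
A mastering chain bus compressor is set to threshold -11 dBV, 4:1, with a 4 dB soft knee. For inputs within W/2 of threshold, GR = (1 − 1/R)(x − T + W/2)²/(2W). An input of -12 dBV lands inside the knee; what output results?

-12.09375 dBV

x − T + W/2 = -12 − (-11) + 2 = 1.
GR = (1 − 1/4) × 1² / 8 = 0.75 × 1 / 8 = 0.09375 dB.
Output = -12 − 0.09375 = -12.09375 dBV.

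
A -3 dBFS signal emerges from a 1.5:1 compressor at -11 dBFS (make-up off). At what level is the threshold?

Gain reduction = -3 − (-11) = 8 dB; output overshoot = GR / (R − 1) = 8 / 0.5 = 16 dB.
Threshold = output − output overshoot = -11 − 16 = -27 dBFS.

-27 dBFS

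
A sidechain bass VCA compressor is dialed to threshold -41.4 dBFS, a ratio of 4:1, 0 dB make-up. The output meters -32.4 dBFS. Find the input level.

-5.4 dBFS

The compressed level sits -32.4 − (-41.4) = 9 dB over threshold.
Input overshoot = R × output overshoot = 36 dB → input = -41.4 + 36 = -5.4 dBFS.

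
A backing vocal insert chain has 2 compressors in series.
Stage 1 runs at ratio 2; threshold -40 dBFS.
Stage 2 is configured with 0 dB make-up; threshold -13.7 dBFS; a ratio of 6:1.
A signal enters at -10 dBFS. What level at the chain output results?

-25 dBFS

Stage 1: -10 dBFS is 30 dB over -40 dBFS; at 2:1 that becomes 15 dB over, giving -25 dBFS.
Stage 2: -25 dBFS is at or below the -13.7 dBFS threshold — no compression; output -25 dBFS.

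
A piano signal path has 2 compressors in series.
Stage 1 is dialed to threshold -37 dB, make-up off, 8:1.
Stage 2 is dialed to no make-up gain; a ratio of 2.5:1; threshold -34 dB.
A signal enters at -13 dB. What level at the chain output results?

Stage 1: overshoot 24 dB → 24/8 = 3 dB → -34 dB.
Stage 2: -34 dB ≤ -34 dB, so stage 2 doesn't engage; output -34 dB.

-34 dB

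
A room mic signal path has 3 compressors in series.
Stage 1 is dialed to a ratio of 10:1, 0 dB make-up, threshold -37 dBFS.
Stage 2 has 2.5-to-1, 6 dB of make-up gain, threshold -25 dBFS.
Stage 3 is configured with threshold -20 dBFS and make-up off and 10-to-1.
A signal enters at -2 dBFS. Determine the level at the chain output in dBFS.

Stage 1: overshoot 35 dB → 35/10 = 3.5 dB → -33.5 dBFS.
Stage 2: below threshold (-33.5 ≤ -25); passes unchanged; make-up brings it to -27.5 dBFS.
Stage 3: -27.5 dBFS is at or below the -20 dBFS threshold — no compression; output -27.5 dBFS.

-27.5 dBFS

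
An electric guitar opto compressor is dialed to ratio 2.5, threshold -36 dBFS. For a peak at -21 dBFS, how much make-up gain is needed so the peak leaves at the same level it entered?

The peak compresses to -36 + 15/2.5 = -30 dBFS.
To reach -21 dBFS requires -21 − (-30) = 9 dB of make-up.

9 dB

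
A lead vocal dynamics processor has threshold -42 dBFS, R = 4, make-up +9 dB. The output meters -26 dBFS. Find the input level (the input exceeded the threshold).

-14 dBFS

Stripping the +9 dB make-up gives -35 dBFS at the gain stage.
Post-compression overshoot = -35 − (-42) = 7 dB.
Before 4:1 compression the overshoot was 7 × 4 = 28 dB, so input = -42 + 28 = -14 dBFS.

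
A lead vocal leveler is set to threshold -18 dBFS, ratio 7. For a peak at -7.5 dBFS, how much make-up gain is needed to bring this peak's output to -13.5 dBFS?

Without make-up, output = threshold + overshoot/7 = -18 + 1.5 = -16.5 dBFS.
Gap to target: 3 dB.

3 dB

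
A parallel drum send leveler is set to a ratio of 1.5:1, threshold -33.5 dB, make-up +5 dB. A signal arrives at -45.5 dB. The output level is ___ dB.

-45.5 dB is 12 dB below the -33.5 dB threshold, so no gain reduction is applied.
Make-up gain adds 5 dB: -45.5 + 5 = -40.5 dB.

-40.5 dB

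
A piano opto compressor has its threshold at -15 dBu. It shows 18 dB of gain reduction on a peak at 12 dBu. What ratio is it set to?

Input overshoot = 12 − (-15) = 27 dB.
Output overshoot = 27 − 18 = 9 dB.
Ratio = input overshoot / output overshoot = 27 / 9 = 3.

3:1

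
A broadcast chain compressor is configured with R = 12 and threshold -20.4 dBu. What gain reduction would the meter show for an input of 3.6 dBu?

3.6 dBu exceeds the threshold by 24 dB.
A 12:1 ratio leaves 2 dB of that excess.
Gain reduction = 24 − 2 = 22 dB.

22 dB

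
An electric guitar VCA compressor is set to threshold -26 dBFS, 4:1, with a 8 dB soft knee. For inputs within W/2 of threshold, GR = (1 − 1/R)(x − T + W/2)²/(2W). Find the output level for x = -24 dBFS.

x − T + W/2 = -24 − (-26) + 4 = 6.
GR = (1 − 1/4) × 6² / 16 = 0.75 × 36 / 16 = 1.6875 dB.
Output = -24 − 1.6875 = -25.6875 dBFS.

-25.6875 dBFS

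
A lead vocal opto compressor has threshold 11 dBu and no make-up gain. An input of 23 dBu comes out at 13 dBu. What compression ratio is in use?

6:1

Input overshoot = 23 − 11 = 12 dB; output overshoot = 13 − 11 = 2 dB.
Ratio = 12 / 2 = 6.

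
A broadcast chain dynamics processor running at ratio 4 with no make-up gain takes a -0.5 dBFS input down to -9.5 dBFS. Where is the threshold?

-12.5 dBFS

Input is 12 dB above T (since output overshoot × R = input overshoot: (-9.5 − T)·4 = -0.5 − T gives T = -12.5 dBFS).
Check: -12.5 + (-0.5 − (-12.5))/4 = -12.5 + 3 = -9.5 dBFS. ✓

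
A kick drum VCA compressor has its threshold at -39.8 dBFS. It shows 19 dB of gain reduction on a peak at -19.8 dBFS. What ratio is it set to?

Input overshoot = -19.8 − (-39.8) = 20 dB.
Output overshoot = 20 − 19 = 1 dB.
Ratio = input overshoot / output overshoot = 20 / 1 = 20.

20:1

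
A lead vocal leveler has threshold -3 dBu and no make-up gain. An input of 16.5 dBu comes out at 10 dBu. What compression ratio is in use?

1.5:1

Input overshoot = 16.5 − (-3) = 19.5 dB; output overshoot = 10 − (-3) = 13 dB.
Ratio = 19.5 / 13 = 1.5.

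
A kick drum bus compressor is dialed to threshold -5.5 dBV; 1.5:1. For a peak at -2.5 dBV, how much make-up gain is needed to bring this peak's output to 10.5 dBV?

Overshoot 3 dB → 3/1.5 = 2 dB after compression, so the compressed level is -5.5 + 2 = -3.5 dBV.
Make-up = target − compressed = 10.5 − (-3.5) = 14 dB.

14 dB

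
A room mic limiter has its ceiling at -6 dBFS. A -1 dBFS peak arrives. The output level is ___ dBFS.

A brickwall limiter is an ∞:1 compressor: any input above the ceiling is clamped to -6 dBFS.

-6 dBFS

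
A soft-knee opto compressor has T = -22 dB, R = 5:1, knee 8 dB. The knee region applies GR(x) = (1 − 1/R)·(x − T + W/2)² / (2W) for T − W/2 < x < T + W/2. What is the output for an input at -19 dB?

-21.45 dB

x − T + W/2 = -19 − (-22) + 4 = 7.
GR = (1 − 1/5) × 7² / 16 = 0.8 × 49 / 16 = 2.45 dB.
Output = -19 − 2.45 = -21.45 dB.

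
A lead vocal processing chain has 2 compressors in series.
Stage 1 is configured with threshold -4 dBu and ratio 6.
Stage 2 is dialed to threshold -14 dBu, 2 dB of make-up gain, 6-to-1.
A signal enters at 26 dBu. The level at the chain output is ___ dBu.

-9.5 dBu

Stage 1: overshoot 30 dB → 30/6 = 5 dB → 1 dBu.
Stage 2: 15 dB above -14 dBu, reduced 6:1 to 2.5 dB above → -11.5 dBu; +2 dB make-up → -9.5 dBu.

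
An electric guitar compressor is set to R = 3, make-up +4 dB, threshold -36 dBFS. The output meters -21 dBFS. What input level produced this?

-3 dBFS

Before make-up, the level was -21 − 4 = -25 dBFS.
The compressed level sits -25 − (-36) = 11 dB over threshold.
Undo the ratio: input overshoot = 11 × 3 = 33 dB, giving input = -3 dBFS.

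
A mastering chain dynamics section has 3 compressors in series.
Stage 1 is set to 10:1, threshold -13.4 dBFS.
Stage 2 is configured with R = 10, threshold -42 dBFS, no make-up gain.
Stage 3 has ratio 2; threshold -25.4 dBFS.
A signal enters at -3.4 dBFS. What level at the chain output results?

Stage 1: -3.4 dBFS is 10 dB over -13.4 dBFS; at 10:1 that becomes 1 dB over, giving -12.4 dBFS.
Stage 2: overshoot 29.6 dB → 29.6/10 = 2.96 dB → -39.04 dBFS.
Stage 3: below threshold (-39.04 ≤ -25.4); passes unchanged; output -39.04 dBFS.

-39.04 dBFS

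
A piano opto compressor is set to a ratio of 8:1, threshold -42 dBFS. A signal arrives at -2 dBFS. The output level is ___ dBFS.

-37 dBFS

The input is 40 dB above the -42 dBFS threshold.
At 8:1 the overshoot is divided by 8, leaving 5 dB above threshold.
So the level is -42 + 5 = -37 dBFS.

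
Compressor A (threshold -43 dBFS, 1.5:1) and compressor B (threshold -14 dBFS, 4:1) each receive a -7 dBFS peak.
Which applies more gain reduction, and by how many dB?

A: 36 dB over, compressed to 24 dB over, so 12 dB of GR.
B: 7 dB over, compressed to 1.75 dB over, so 5.25 dB of GR.
A applies 6.75 dB more gain reduction.

A, by 6.75 dB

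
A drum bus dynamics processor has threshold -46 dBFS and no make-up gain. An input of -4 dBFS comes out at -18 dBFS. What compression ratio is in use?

1.5:1

Input overshoot = -4 − (-46) = 42 dB; output overshoot = -18 − (-46) = 28 dB.
Ratio = 42 / 28 = 1.5.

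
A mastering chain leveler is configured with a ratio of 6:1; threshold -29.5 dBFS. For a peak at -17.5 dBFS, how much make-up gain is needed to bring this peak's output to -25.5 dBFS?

The peak compresses to -29.5 + 12/6 = -27.5 dBFS.
To reach -25.5 dBFS requires -25.5 − (-27.5) = 2 dB of make-up.

2 dB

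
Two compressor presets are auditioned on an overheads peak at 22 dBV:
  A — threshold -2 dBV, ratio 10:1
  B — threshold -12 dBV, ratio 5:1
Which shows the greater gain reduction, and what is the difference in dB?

A: 24 dB over, compressed to 2.4 dB over, so 21.6 dB of GR.
B: 34 dB over, compressed to 6.8 dB over, so 27.2 dB of GR.
B applies 5.6 dB more gain reduction.

B, by 5.6 dB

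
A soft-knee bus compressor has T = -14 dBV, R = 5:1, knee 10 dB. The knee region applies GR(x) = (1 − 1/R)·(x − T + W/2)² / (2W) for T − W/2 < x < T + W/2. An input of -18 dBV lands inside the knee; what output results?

x − T + W/2 = -18 − (-14) + 5 = 1.
GR = (1 − 1/5) × 1² / 20 = 0.8 × 1 / 20 = 0.04 dB.
Output = -18 − 0.04 = -18.04 dBV.

-18.04 dBV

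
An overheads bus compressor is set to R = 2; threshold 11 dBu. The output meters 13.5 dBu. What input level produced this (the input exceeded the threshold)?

16 dBu

Post-compression overshoot = 13.5 − 11 = 2.5 dB.
Input overshoot = R × output overshoot = 5 dB → input = 11 + 5 = 16 dBu.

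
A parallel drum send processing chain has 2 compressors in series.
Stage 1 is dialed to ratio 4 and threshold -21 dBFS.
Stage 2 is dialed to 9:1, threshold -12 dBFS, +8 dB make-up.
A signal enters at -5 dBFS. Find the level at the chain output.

-9 dBFS

Stage 1: 16 dB above -21 dBFS, reduced 4:1 to 4 dB above → -17 dBFS.
Stage 2: -17 dBFS is at or below the -12 dBFS threshold — no compression; make-up brings it to -9 dBFS.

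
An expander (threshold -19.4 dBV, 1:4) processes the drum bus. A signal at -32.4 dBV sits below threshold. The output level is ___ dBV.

-71.4 dBV

Below threshold, a 1:4 expander applies gain = (4−1)×(T − x) of attenuation.
(4−1) × 13 = 39 dB, so output = -32.4 − 39 = -71.4 dBV.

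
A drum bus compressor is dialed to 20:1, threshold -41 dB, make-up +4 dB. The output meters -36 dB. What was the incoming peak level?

Before make-up, the level was -36 − 4 = -40 dB.
The compressed level sits -40 − (-41) = 1 dB over threshold.
Input overshoot = R × output overshoot = 20 dB → input = -41 + 20 = -21 dB.

-21 dB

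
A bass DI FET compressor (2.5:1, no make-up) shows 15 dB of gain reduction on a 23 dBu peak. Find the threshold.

-2 dBu

Gain reduction = 23 − 8 = 15 dB; output overshoot = GR / (R − 1) = 15 / 1.5 = 10 dB.
Threshold = output − output overshoot = 8 − 10 = -2 dBu.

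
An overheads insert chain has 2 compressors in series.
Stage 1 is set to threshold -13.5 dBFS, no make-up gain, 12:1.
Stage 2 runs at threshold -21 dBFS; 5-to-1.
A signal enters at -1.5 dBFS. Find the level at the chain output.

Stage 1: overshoot 12 dB → 12/12 = 1 dB → -12.5 dBFS.
Stage 2: overshoot 8.5 dB → 8.5/5 = 1.7 dB → -19.3 dBFS.

-19.3 dBFS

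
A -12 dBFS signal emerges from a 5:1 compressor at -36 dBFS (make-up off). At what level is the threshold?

-42 dBFS

Input is 30 dB above T (since output overshoot × R = input overshoot: (-36 − T)·5 = -12 − T gives T = -42 dBFS).
Check: -42 + (-12 − (-42))/5 = -42 + 6 = -36 dBFS. ✓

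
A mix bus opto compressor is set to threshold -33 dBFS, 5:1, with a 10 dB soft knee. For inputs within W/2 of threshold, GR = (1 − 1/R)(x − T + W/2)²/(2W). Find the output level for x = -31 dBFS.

x − T + W/2 = -31 − (-33) + 5 = 7.
GR = (1 − 1/5) × 7² / 20 = 0.8 × 49 / 20 = 1.96 dB.
Output = -31 − 1.96 = -32.96 dBFS.

-32.96 dBFS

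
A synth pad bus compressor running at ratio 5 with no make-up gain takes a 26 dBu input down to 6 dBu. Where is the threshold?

Gain reduction = 26 − 6 = 20 dB; output overshoot = GR / (R − 1) = 20 / 4 = 5 dB.
Threshold = output − output overshoot = 6 − 5 = 1 dBu.

1 dBu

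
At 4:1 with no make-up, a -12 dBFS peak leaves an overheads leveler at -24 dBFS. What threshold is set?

Let T be the threshold. Output overshoot = (input overshoot)/R, so -24 − T = (-12 − T)/4.
4·(-24 − T) = -12 − T → 3·T = -96 − (-12) = -84.
T = -84/3 = -28 dBFS.

-28 dBFS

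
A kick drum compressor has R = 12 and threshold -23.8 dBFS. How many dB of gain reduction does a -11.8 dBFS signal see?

11 dB

-11.8 dBFS exceeds the threshold by 12 dB.
At 12:1, output sits 12/12 = 1 dB above threshold.
GR = overshoot in − overshoot out = 12 − 1 = 11 dB.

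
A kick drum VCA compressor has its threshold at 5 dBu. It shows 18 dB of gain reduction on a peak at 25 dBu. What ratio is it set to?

Input overshoot = 25 − 5 = 20 dB.
Output overshoot = 20 − 18 = 2 dB.
Ratio = input overshoot / output overshoot = 20 / 2 = 10.

10:1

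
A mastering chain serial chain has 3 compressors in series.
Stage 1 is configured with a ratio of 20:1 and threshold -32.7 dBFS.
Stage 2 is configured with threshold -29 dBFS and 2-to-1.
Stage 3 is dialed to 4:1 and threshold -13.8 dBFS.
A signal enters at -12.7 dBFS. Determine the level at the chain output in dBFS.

Stage 1: 20 dB above -32.7 dBFS, reduced 20:1 to 1 dB above → -31.7 dBFS.
Stage 2: below threshold (-31.7 ≤ -29); passes unchanged; output -31.7 dBFS.
Stage 3: below threshold (-31.7 ≤ -13.8); passes unchanged; output -31.7 dBFS.

-31.7 dBFS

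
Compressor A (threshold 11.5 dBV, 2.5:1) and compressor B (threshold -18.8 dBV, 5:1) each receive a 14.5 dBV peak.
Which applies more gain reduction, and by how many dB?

A: 3 dB over, compressed to 1.2 dB over, so 1.8 dB of GR.
B: 33.3 dB over, compressed to 6.66 dB over, so 26.64 dB of GR.
B applies 24.84 dB more gain reduction.

B, by 24.84 dB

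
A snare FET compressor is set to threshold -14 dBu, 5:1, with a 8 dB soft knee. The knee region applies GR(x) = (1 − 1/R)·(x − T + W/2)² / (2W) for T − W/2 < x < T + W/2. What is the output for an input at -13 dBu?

-14.25 dBu

x − T + W/2 = -13 − (-14) + 4 = 5.
GR = (1 − 1/5) × 5² / 16 = 0.8 × 25 / 16 = 1.25 dB.
Output = -13 − 1.25 = -14.25 dBu.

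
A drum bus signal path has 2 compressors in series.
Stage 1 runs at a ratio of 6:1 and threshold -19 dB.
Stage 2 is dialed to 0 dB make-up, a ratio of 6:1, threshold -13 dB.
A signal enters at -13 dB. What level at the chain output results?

-18 dB

Stage 1: 6 dB above -19 dB, reduced 6:1 to 1 dB above → -18 dB.
Stage 2: -18 dB ≤ -13 dB, so stage 2 doesn't engage; output -18 dB.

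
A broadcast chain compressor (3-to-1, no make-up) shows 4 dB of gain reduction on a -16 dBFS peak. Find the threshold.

-22 dBFS

Gain reduction = -16 − (-20) = 4 dB; output overshoot = GR / (R − 1) = 4 / 2 = 2 dB.
Threshold = output − output overshoot = -20 − 2 = -22 dBFS.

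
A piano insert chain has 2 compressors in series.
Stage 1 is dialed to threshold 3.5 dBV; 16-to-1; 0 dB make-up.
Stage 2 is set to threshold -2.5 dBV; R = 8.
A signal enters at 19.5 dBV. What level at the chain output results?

-1.625 dBV

Stage 1: 19.5 dBV is 16 dB over 3.5 dBV; at 16:1 that becomes 1 dB over, giving 4.5 dBV.
Stage 2: 7 dB above -2.5 dBV, reduced 8:1 to 0.875 dB above → -1.625 dBV.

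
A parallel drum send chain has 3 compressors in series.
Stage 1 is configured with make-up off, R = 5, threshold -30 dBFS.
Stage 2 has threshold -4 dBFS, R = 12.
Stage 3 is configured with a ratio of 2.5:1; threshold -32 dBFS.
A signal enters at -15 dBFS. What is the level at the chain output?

-30 dBFS

Stage 1: 15 dB above -30 dBFS, reduced 5:1 to 3 dB above → -27 dBFS.
Stage 2: below threshold (-27 ≤ -4); passes unchanged; output -27 dBFS.
Stage 3: 5 dB above -32 dBFS, reduced 2.5:1 to 2 dB above → -30 dBFS.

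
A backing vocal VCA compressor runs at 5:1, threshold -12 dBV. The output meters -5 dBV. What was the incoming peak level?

23 dBV

That's 7 dB above the -12 dBV threshold.
Undo the ratio: input overshoot = 7 × 5 = 35 dB, giving input = 23 dBV.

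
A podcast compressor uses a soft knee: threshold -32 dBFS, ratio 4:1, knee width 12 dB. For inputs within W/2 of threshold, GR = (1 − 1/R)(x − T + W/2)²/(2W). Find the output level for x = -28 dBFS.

x − T + W/2 = -28 − (-32) + 6 = 10.
GR = (1 − 1/4) × 10² / 24 = 0.75 × 100 / 24 = 3.125 dB.
Output = -28 − 3.125 = -31.125 dBFS.

-31.125 dBFS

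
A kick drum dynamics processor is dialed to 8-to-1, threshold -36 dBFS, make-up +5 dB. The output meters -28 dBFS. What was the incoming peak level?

-12 dBFS

Before make-up, the level was -28 − 5 = -33 dBFS.
The compressed level sits -33 − (-36) = 3 dB over threshold.
Before 8:1 compression the overshoot was 3 × 8 = 24 dB, so input = -36 + 24 = -12 dBFS.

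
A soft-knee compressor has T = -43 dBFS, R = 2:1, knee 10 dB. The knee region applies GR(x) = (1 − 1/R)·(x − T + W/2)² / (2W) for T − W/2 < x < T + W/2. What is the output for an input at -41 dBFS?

x − T + W/2 = -41 − (-43) + 5 = 7.
GR = (1 − 1/2) × 7² / 20 = 0.5 × 49 / 20 = 1.225 dB.
Output = -41 − 1.225 = -42.225 dBFS.

-42.225 dBFS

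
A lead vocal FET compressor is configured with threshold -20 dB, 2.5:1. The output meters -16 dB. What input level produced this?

-10 dB

That's 4 dB above the -20 dB threshold.
Before 2.5:1 compression the overshoot was 4 × 2.5 = 10 dB, so input = -20 + 10 = -10 dB.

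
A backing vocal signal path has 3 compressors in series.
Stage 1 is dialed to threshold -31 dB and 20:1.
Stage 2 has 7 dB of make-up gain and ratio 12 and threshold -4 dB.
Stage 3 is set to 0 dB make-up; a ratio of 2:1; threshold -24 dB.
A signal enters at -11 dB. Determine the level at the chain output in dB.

-23.5 dB

Stage 1: -11 dB is 20 dB over -31 dB; at 20:1 that becomes 1 dB over, giving -30 dB.
Stage 2: below threshold (-30 ≤ -4); passes unchanged; make-up brings it to -23 dB.
Stage 3: 1 dB above -24 dB, reduced 2:1 to 0.5 dB above → -23.5 dB.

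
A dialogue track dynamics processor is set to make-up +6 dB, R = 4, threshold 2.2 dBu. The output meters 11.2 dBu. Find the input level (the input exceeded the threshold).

Remove make-up: 11.2 − 6 = 5.2 dBu.
The compressed level sits 5.2 − 2.2 = 3 dB over threshold.
Undo the ratio: input overshoot = 3 × 4 = 12 dB, giving input = 14.2 dBu.

14.2 dBu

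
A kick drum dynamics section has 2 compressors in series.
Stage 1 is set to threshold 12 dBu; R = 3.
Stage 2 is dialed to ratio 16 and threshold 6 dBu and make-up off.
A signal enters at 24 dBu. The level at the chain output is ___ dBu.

6.625 dBu

Stage 1: overshoot 12 dB → 12/3 = 4 dB → 16 dBu.
Stage 2: 16 dBu is 10 dB over 6 dBu; at 16:1 that becomes 0.625 dB over, giving 6.625 dBu.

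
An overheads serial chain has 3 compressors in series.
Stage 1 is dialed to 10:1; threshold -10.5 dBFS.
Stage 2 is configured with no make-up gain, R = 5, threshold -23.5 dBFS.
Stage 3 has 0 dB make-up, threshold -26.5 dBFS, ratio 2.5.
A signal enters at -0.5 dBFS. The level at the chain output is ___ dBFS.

-24.18 dBFS

Stage 1: -0.5 dBFS is 10 dB over -10.5 dBFS; at 10:1 that becomes 1 dB over, giving -9.5 dBFS.
Stage 2: overshoot 14 dB → 14/5 = 2.8 dB → -20.7 dBFS.
Stage 3: overshoot 5.8 dB → 5.8/2.5 = 2.32 dB → -24.18 dBFS.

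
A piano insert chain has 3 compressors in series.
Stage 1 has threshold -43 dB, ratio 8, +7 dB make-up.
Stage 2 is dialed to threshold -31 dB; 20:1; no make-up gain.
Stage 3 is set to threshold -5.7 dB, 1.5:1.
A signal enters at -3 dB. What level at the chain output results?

-31 dB

Stage 1: overshoot 40 dB → 40/8 = 5 dB → -38 dB; +7 dB make-up → -31 dB.
Stage 2: below threshold (-31 ≤ -31); passes unchanged; output -31 dB.
Stage 3: -31 dB ≤ -5.7 dB, so stage 3 doesn't engage; output -31 dB.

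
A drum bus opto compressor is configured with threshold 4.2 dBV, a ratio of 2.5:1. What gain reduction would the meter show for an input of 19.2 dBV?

19.2 dBV exceeds the threshold by 15 dB.
After 2.5:1 compression the overshoot becomes 15/2.5 = 6 dB.
So the signal is attenuated by 15 − 6 = 9 dB.

9 dB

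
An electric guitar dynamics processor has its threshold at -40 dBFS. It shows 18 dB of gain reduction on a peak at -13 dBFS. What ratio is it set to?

Input overshoot = -13 − (-40) = 27 dB.
Output overshoot = 27 − 18 = 9 dB.
Ratio = input overshoot / output overshoot = 27 / 9 = 3.

3:1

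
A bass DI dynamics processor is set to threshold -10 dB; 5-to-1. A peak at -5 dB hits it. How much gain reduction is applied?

4 dB

-5 dB exceeds the threshold by 5 dB.
A 5:1 ratio leaves 1 dB of that excess.
So the signal is attenuated by 5 − 1 = 4 dB.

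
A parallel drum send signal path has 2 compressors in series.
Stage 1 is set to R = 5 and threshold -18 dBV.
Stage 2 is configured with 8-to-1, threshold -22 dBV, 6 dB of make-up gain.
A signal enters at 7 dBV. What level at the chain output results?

Stage 1: 25 dB above -18 dBV, reduced 5:1 to 5 dB above → -13 dBV.
Stage 2: 9 dB above -22 dBV, reduced 8:1 to 1.125 dB above → -20.875 dBV; +6 dB make-up → -14.875 dBV.

-14.875 dBV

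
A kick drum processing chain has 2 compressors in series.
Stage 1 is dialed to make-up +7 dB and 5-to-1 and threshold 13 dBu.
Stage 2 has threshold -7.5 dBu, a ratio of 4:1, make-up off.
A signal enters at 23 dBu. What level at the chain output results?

Stage 1: 23 dBu is 10 dB over 13 dBu; at 5:1 that becomes 2 dB over, giving 15 dBu; +7 dB make-up → 22 dBu.
Stage 2: overshoot 29.5 dB → 29.5/4 = 7.375 dB → -0.125 dBu.

-0.125 dBu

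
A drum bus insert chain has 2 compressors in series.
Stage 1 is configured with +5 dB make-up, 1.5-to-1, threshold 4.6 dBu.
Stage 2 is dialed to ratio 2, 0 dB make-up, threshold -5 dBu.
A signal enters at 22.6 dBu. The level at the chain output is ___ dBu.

8.3 dBu

Stage 1: 22.6 dBu is 18 dB over 4.6 dBu; at 1.5:1 that becomes 12 dB over, giving 16.6 dBu; +5 dB make-up → 21.6 dBu.
Stage 2: 21.6 dBu is 26.6 dB over -5 dBu; at 2:1 that becomes 13.3 dB over, giving 8.3 dBu.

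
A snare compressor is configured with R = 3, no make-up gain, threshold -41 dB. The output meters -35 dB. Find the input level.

That's 6 dB above the -41 dB threshold.
Input overshoot = R × output overshoot = 18 dB → input = -41 + 18 = -23 dB.

-23 dB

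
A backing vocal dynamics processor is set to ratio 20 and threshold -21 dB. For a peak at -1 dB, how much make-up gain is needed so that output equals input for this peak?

19 dB

The peak compresses to -21 + 20/20 = -20 dB.
To reach -1 dB requires -1 − (-20) = 19 dB of make-up.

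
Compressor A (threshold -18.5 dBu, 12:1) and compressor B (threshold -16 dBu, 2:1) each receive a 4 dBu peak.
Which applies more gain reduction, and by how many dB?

A, by 10.625 dB

A: GR = 22.5 − 22.5/12 = 20.625 dB.
B: GR = 20 − 20/2 = 10 dB.
A reduces 10.625 dB more.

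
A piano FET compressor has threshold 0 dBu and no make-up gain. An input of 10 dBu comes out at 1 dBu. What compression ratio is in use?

10:1

Input overshoot = 10 − 0 = 10 dB; output overshoot = 1 − 0 = 1 dB.
Ratio = 10 / 1 = 10.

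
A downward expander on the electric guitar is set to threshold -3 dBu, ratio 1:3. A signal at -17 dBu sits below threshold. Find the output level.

-45 dBu

Below threshold, a 1:3 expander applies gain = (3−1)×(T − x) of attenuation.
(3−1) × 14 = 28 dB, so output = -17 − 28 = -45 dBu.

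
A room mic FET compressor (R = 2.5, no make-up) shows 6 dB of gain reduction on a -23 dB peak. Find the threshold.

-33 dB

Let T be the threshold. Output overshoot = (input overshoot)/R, so -29 − T = (-23 − T)/2.5.
2.5·(-29 − T) = -23 − T → 1.5·T = -72.5 − (-23) = -49.5.
T = -49.5/1.5 = -33 dB.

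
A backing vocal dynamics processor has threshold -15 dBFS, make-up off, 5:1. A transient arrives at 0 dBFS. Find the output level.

Overshoot: 0 − (-15) = 15 dB.
The 15 dB excess becomes 3 dB after 5:1 reduction.
That puts the output at -12 dBFS.

-12 dBFS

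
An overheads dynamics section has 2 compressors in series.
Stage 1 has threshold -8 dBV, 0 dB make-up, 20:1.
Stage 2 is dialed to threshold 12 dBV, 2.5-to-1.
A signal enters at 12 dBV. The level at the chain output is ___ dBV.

-7 dBV

Stage 1: 12 dBV is 20 dB over -8 dBV; at 20:1 that becomes 1 dB over, giving -7 dBV.
Stage 2: -7 dBV is at or below the 12 dBV threshold — no compression; output -7 dBV.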